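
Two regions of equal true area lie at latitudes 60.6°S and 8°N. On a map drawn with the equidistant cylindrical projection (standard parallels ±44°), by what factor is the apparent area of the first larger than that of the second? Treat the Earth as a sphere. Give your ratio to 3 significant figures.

2.02

In the equirectangular projection with standard parallel φ₀ = 44° (x = Rλ cos φ₀, y = Rφ), meridians are true-scale (h = 1) and the parallel scale is k = cos φ₀ / cos φ.
Areal scale at 60.6°: h·k = 1.000 × 1.465 = 1.465.
Areal scale at 8°: h·k = 1.000 × 0.7264 = 0.7264.
Ratio = 1.465/0.7264 ≈ 2.02.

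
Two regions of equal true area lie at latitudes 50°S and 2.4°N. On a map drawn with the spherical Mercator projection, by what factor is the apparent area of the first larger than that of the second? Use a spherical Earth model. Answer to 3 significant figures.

Mercator areal scale is sec²φ.
At 50°: sec²(50°) = 1/0.6428² = 2.420.
At 2.4°: sec²(2.4°) = 1/0.9991² = 1.002.
Ratio = 2.420/1.002 = cos²(2.4°)/cos²(50°) ≈ 2.42.

2.42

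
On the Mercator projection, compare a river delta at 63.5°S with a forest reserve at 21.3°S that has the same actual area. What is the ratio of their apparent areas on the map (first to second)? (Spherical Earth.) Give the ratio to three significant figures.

4.36

Mercator is conformal with k = sec φ, so areal scale = k² = sec²φ.
At 63.5°: sec²(63.5°) = 1/0.4462² = 5.023.
At 21.3°: sec²(21.3°) = 1/0.9317² = 1.152.
Ratio = 5.023/1.152 = cos²(21.3°)/cos²(63.5°) ≈ 4.36.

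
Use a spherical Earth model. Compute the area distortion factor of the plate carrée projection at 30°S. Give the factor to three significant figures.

1.15

For the equirectangular projection with φ₀ = 0 (plate carrée), h = 1 along meridians and k = sec φ along parallels.
Areal scale = h·k = 1 × sec φ; at 30°, h = 1.000, k = 1.155, so h·k = 1.155.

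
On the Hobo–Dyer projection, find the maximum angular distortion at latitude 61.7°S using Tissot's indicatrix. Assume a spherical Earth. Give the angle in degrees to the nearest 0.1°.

The Hobo–Dyer projection is cylindrical equal-area with φ₀ = 37.5°. For cylindrical equal-area with standard parallel φ₀, h = cos φ / cos φ₀ and k = cos φ₀ / cos φ, so h·k = 1.
At 61.7°: h = 0.5976, k = 1.673; principal scales a = 1.673, b = 0.5976.
sin(ω/2) = (a − b)/(a + b) = 1.076/2.271 = 0.4737, so ω = 2 arcsin(0.4737) ≈ 56.6°.

56.6°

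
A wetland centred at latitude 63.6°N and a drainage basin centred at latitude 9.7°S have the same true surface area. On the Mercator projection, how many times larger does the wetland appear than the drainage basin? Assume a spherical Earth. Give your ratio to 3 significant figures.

Mercator is conformal with k = sec φ, so areal scale = k² = sec²φ.
At 63.6°: sec²(63.6°) = 1/0.4446² = 5.058.
At 9.7°: sec²(9.7°) = 1/0.9857² = 1.029.
Ratio = 5.058/1.029 = cos²(9.7°)/cos²(63.6°) ≈ 4.91.

4.91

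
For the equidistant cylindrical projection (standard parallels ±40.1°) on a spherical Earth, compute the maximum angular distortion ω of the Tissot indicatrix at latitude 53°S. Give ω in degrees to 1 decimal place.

13.7°

The equidistant cylindrical projection with φ₀ = 40.1° has h = 1 (meridians true) and k = cos φ₀ / cos φ along parallels.
At 53°: h = 1.000, k = 1.271; principal scales a = 1.271, b = 1.000.
sin(ω/2) = (a − b)/(a + b) = 0.2710/2.271 = 0.1193, so ω = 2 arcsin(0.1193) ≈ 13.7°.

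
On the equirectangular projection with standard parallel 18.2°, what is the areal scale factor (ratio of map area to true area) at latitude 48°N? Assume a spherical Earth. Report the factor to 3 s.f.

1.42

The equidistant cylindrical projection with φ₀ = 18.2° has h = 1 (meridians true) and k = cos φ₀ / cos φ along parallels.
Areal scale = h·k = 1 × cos φ₀ / cos φ; at 48°, h = 1.000, k = 1.420, so h·k = 1.420.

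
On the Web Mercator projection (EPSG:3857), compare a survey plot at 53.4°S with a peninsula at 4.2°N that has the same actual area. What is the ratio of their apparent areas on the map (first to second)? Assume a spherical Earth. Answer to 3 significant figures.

2.80

Mercator is conformal with k = sec φ, so areal scale = k² = sec²φ.
At 53.4°: sec²(53.4°) = 1/0.5962² = 2.813.
At 4.2°: sec²(4.2°) = 1/0.9973² = 1.005.
Ratio = 2.813/1.005 = cos²(4.2°)/cos²(53.4°) ≈ 2.80.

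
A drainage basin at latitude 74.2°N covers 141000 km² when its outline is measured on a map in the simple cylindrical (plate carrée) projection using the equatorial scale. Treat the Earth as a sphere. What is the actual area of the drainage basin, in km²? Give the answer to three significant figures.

In the plate carrée (x = Rλ, y = Rφ), meridians are true-scale (h = 1) and parallels are stretched by k = sec φ.
Areal scale = h·k = 1 × sec φ; at 74.2°, h = 1.000, k = 3.673, so h·k = 3.673.
True area = apparent / (areal scale) = 141000 / 3.673 ≈ 38400 km².

38400 km²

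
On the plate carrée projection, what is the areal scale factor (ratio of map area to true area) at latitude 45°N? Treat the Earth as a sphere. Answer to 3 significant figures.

1.41

Plate carrée maps x = Rλ, y = Rφ. The meridian scale is h = 1 and the parallel scale is k = 1/cos φ = sec φ.
Areal scale = h·k = 1 × sec φ; at 45°, h = 1.000, k = 1.414, so h·k = 1.414.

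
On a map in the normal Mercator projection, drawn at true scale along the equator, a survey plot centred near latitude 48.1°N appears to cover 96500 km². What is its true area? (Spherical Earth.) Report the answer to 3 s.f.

43000 km²

For Mercator, h = k = sec φ (a conformal cylindrical projection has a single point scale, 1/cos φ).
Areal scale = k² = sec²φ = 1/cos²(48.1°) = 1/0.6678² = 2.242.
True area = apparent / (areal scale) = 96500 / 2.242 ≈ 43000 km².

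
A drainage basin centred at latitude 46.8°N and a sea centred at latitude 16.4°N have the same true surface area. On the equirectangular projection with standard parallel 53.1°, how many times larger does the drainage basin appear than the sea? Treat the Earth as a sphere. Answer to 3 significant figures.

1.40

With standard parallel φ₀ = 53.1°, the equirectangular projection gives x = Rλ cos φ₀, y = Rφ, so h = 1 and k = cos 53.1° / cos φ.
Areal scale at 46.8°: h·k = 1.000 × 0.8771 = 0.8771.
Areal scale at 16.4°: h·k = 1.000 × 0.6259 = 0.6259.
Ratio = 0.8771/0.6259 ≈ 1.40.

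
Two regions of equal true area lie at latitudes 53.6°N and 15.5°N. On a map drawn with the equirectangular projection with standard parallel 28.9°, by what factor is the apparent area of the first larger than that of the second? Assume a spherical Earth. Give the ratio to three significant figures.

1.62

With standard parallel φ₀ = 28.9°, the equirectangular projection gives x = Rλ cos φ₀, y = Rφ, so h = 1 and k = cos 28.9° / cos φ.
Areal scale at 53.6°: h·k = 1.000 × 1.475 = 1.475.
Areal scale at 15.5°: h·k = 1.000 × 0.9085 = 0.9085.
Ratio = 1.475/0.9085 ≈ 1.62.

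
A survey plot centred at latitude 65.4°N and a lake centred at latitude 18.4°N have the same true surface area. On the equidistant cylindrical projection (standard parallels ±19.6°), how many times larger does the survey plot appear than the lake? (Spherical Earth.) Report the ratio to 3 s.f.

The equidistant cylindrical projection with φ₀ = 19.6° has h = 1 (meridians true) and k = cos φ₀ / cos φ along parallels.
Areal scale at 65.4°: h·k = 1.000 × 2.263 = 2.263.
Areal scale at 18.4°: h·k = 1.000 × 0.9928 = 0.9928.
Ratio = 2.263/0.9928 ≈ 2.28.

2.28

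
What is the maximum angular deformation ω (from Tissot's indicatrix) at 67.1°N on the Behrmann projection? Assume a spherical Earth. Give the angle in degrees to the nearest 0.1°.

The Behrmann projection is cylindrical equal-area with φ₀ = 30°. Cylindrical equal-area (φ₀ = 30°): h = cos φ / cos 30° along meridians, k = cos 30° / cos φ along parallels; h·k = 1.
At 67.1°: h = 0.4493, k = 2.226; principal scales a = 2.226, b = 0.4493.
sin(ω/2) = (a − b)/(a + b) = 1.776/2.675 = 0.6640, so ω = 2 arcsin(0.6640) ≈ 83.2°.

83.2°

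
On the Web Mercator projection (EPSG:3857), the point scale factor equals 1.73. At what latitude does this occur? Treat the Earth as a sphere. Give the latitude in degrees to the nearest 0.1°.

Mercator scale is k = sec φ = 1/cos φ.
1/cos φ = 1.73  ⇒  cos φ = 0.5780  ⇒  φ = arccos(0.5780) ≈ 54.7°.

54.7°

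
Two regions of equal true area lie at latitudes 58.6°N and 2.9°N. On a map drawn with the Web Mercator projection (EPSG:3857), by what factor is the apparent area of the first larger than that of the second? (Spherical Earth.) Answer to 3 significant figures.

3.67

Mercator areal scale is sec²φ.
At 58.6°: sec²(58.6°) = 1/0.5210² = 3.684.
At 2.9°: sec²(2.9°) = 1/0.9987² = 1.003.
Ratio = 3.684/1.003 = cos²(2.9°)/cos²(58.6°) ≈ 3.67.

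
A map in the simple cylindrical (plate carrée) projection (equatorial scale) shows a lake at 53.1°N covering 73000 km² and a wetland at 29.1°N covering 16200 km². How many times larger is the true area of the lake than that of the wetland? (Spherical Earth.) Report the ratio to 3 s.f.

Plate carrée has h = 1 and k = sec φ, giving areal scale sec φ; true area = (apparent area) · cos φ.
True area of lake: 73000 × cos(53.1°) = 73000 × 0.6004 = 43830 km².
True area of wetland: 16200 × cos(29.1°) = 16200 × 0.8738 = 14160 km².
Ratio = 43830 / 14160 ≈ 3.10.

3.10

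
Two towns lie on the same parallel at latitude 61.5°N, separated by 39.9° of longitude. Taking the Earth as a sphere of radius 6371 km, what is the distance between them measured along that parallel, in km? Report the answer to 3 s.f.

Arc length along a parallel = R cos φ · Δλ (with Δλ in radians).
= 6371 × cos 61.5° × (39.9° × π/180) = 6371 × 0.4772 × 0.6964 ≈ 2120 km.

2120 km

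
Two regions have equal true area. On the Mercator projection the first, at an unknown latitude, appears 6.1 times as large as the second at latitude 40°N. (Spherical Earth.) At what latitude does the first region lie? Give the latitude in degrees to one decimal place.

For equal true areas on Mercator, apparent areas scale as sec²φ, so the ratio is cos²φ₂ / cos²φ₁.
cos²φ₂ / cos²φ₁ = 6.1  ⇒  cos φ₁ = cos 40° / √6.1 = 0.7660/2.470 = 0.3102.
φ₁ = arccos(0.3102) ≈ 71.9°.

71.9°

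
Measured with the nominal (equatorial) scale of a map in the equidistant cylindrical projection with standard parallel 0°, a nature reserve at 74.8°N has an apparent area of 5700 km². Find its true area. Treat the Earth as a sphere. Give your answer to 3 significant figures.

1490 km²

For the equirectangular projection with φ₀ = 0 (plate carrée), h = 1 along meridians and k = sec φ along parallels.
Areal scale = h·k = 1 × sec φ; at 74.8°, h = 1.000, k = 3.814, so h·k = 3.814.
True area = apparent / (areal scale) = 5700 / 3.814 ≈ 1490 km².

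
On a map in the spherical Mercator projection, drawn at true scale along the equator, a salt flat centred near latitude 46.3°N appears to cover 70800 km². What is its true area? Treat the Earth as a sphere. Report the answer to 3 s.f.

33800 km²

For Mercator, h = k = sec φ (a conformal cylindrical projection has a single point scale, 1/cos φ).
Areal scale = k² = sec²φ = 1/cos²(46.3°) = 1/0.6909² = 2.095.
True area = apparent / (areal scale) = 70800 / 2.095 ≈ 33800 km².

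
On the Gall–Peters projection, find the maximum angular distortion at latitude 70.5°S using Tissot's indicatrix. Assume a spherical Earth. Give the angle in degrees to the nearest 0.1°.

The Gall–Peters projection is cylindrical equal-area with φ₀ = 45°. Cylindrical equal-area (φ₀ = 45°): h = cos φ / cos 45° along meridians, k = cos 45° / cos φ along parallels; h·k = 1.
At 70.5°: h = 0.4721, k = 2.118; principal scales a = 2.118, b = 0.4721.
sin(ω/2) = (a − b)/(a + b) = 1.646/2.590 = 0.6355, so ω = 2 arcsin(0.6355) ≈ 78.9°.

78.9°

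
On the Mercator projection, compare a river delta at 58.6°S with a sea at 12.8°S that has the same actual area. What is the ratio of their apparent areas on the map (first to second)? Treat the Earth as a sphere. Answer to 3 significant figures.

On Mercator, area is exaggerated by sec²φ = 1/cos²φ.
At 58.6°: sec²(58.6°) = 1/0.5210² = 3.684.
At 12.8°: sec²(12.8°) = 1/0.9751² = 1.052.
Ratio = 3.684/1.052 = cos²(12.8°)/cos²(58.6°) ≈ 3.50.

3.50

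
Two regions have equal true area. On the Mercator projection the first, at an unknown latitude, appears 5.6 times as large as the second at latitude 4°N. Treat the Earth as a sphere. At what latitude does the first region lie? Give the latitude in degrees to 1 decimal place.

65.1°

On Mercator, (apparent₁)/(apparent₂) = sec²φ₁ / sec²φ₂ when true areas are equal.
cos²φ₂ / cos²φ₁ = 5.6  ⇒  cos φ₁ = cos 4° / √5.6 = 0.9976/2.366 = 0.4215.
φ₁ = arccos(0.4215) ≈ 65.1°.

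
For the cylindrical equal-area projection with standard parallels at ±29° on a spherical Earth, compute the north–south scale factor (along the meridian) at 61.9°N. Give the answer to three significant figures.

For cylindrical equal-area with standard parallel φ₀, h = cos φ / cos φ₀ and k = cos φ₀ / cos φ, so h·k = 1.
h = cos 61.9° / cos 29° = 0.4710/0.8746 = 0.5385.

0.539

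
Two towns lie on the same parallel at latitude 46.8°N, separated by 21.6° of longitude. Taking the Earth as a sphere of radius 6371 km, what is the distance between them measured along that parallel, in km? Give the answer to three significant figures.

Arc length along a parallel = R cos φ · Δλ (with Δλ in radians).
= 6371 × cos 46.8° × (21.6° × π/180) = 6371 × 0.6845 × 0.3770 ≈ 1640 km.

1640 km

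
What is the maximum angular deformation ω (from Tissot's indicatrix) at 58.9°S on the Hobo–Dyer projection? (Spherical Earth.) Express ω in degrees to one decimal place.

Hobo–Dyer is a cylindrical equal-area projection with standard parallels at ±37.5°. For cylindrical equal-area with standard parallel φ₀, h = cos φ / cos φ₀ and k = cos φ₀ / cos φ, so h·k = 1.
At 58.9°: h = 0.6511, k = 1.536; principal scales a = 1.536, b = 0.6511.
sin(ω/2) = (a − b)/(a + b) = 0.8848/2.187 = 0.4046, so ω = 2 arcsin(0.4046) ≈ 47.7°.

47.7°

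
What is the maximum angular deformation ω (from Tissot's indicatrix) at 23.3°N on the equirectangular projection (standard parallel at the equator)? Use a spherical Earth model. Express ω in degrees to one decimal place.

4.9°

In the plate carrée (x = Rλ, y = Rφ), meridians are true-scale (h = 1) and parallels are stretched by k = sec φ.
At 23.3°: h = 1.000, k = 1.089; principal scales a = 1.089, b = 1.000.
sin(ω/2) = (a − b)/(a + b) = 0.08880/2.089 = 0.04251, so ω = 2 arcsin(0.04251) ≈ 4.9°.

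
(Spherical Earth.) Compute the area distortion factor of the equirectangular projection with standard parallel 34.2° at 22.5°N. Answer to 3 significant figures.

The equidistant cylindrical projection with φ₀ = 34.2° has h = 1 (meridians true) and k = cos φ₀ / cos φ along parallels.
Areal scale = h·k = 1 × cos φ₀ / cos φ; at 22.5°, h = 1.000, k = 0.8952, so h·k = 0.8952.

0.895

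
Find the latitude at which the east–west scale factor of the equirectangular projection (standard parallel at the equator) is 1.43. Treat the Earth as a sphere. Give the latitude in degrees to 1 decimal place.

Plate carrée: h = 1, k = sec φ along parallels.
sec φ = 1.43  ⇒  cos φ = 0.6993  ⇒  φ ≈ 45.6°.

45.6°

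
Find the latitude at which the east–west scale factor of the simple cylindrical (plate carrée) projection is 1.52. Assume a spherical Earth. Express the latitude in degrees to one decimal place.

Plate carrée: h = 1, k = sec φ along parallels.
sec φ = 1.52  ⇒  cos φ = 0.6579  ⇒  φ ≈ 48.9°.

48.9°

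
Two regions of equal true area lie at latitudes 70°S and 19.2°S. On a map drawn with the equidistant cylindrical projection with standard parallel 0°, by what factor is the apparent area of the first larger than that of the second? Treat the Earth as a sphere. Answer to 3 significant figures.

2.76

Plate carrée maps x = Rλ, y = Rφ. The meridian scale is h = 1 and the parallel scale is k = 1/cos φ = sec φ.
Areal scale at 70°: h·k = 1.000 × 2.924 = 2.924.
Areal scale at 19.2°: h·k = 1.000 × 1.059 = 1.059.
Ratio = 2.924/1.059 ≈ 2.76.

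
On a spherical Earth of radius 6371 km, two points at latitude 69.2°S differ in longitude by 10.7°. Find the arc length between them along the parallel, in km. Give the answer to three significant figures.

Arc length along a parallel = R cos φ · Δλ (with Δλ in radians).
= 6371 × cos 69.2° × (10.7° × π/180) = 6371 × 0.3551 × 0.1868 ≈ 423 km.

423 km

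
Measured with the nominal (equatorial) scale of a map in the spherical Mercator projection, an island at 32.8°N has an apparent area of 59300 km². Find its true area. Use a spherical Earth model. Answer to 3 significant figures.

41900 km²

For Mercator, h = k = sec φ (a conformal cylindrical projection has a single point scale, 1/cos φ).
Areal scale = k² = sec²φ = 1/cos²(32.8°) = 1/0.8406² = 1.415.
True area = apparent / (areal scale) = 59300 / 1.415 ≈ 41900 km².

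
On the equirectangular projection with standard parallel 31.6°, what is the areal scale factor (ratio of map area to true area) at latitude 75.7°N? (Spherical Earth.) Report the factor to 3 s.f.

3.45

With standard parallel φ₀ = 31.6°, the equirectangular projection gives x = Rλ cos φ₀, y = Rφ, so h = 1 and k = cos 31.6° / cos φ.
Areal scale = h·k = 1 × cos φ₀ / cos φ; at 75.7°, h = 1.000, k = 3.448, so h·k = 3.448.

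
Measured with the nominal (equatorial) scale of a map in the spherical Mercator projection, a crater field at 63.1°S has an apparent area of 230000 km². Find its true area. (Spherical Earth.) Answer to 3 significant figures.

47100 km²

For Mercator, h = k = sec φ (a conformal cylindrical projection has a single point scale, 1/cos φ).
Areal scale = k² = sec²φ = 1/cos²(63.1°) = 1/0.4524² = 4.885.
True area = apparent / (areal scale) = 230000 / 4.885 ≈ 47100 km².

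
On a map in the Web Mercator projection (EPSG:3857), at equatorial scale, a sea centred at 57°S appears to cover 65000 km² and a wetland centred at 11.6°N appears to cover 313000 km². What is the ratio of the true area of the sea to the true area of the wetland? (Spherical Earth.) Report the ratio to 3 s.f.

On Mercator the areal scale is sec²φ, so true area = apparent × cos²φ.
True area of sea: 65000 × cos²(57°) = 65000 × 0.2966 = 19280 km².
True area of wetland: 313000 × cos²(11.6°) = 313000 × 0.9596 = 300300 km².
Ratio = 19280 / 300300 ≈ 0.0642.

0.0642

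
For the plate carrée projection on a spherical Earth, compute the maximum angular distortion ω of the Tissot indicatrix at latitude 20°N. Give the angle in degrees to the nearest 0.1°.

For the equirectangular projection with φ₀ = 0 (plate carrée), h = 1 along meridians and k = sec φ along parallels.
At 20°: h = 1.000, k = 1.064; principal scales a = 1.064, b = 1.000.
sin(ω/2) = (a − b)/(a + b) = 0.06418/2.064 = 0.03109, so ω = 2 arcsin(0.03109) ≈ 3.6°.

3.6°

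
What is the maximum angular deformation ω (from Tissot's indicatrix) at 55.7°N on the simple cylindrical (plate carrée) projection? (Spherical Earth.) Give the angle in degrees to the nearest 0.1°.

32.4°

In the plate carrée (x = Rλ, y = Rφ), meridians are true-scale (h = 1) and parallels are stretched by k = sec φ.
At 55.7°: h = 1.000, k = 1.775; principal scales a = 1.775, b = 1.000.
sin(ω/2) = (a − b)/(a + b) = 0.7745/2.775 = 0.2792, so ω = 2 arcsin(0.2792) ≈ 32.4°.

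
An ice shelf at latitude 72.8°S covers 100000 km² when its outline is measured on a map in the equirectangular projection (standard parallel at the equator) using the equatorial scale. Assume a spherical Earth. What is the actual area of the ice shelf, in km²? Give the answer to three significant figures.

For the equirectangular projection with φ₀ = 0 (plate carrée), h = 1 along meridians and k = sec φ along parallels.
Areal scale = h·k = 1 × sec φ; at 72.8°, h = 1.000, k = 3.382, so h·k = 3.382.
True area = apparent / (areal scale) = 100000 / 3.382 ≈ 29600 km².

29600 km²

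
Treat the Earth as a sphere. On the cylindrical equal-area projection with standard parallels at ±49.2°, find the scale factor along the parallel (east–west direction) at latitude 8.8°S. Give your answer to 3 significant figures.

Cylindrical equal-area (φ₀ = 49.2°): h = cos φ / cos 49.2° along meridians, k = cos 49.2° / cos φ along parallels; h·k = 1.
k = cos 49.2° / cos 8.8° = 0.6534/0.9882 = 0.6612.

0.661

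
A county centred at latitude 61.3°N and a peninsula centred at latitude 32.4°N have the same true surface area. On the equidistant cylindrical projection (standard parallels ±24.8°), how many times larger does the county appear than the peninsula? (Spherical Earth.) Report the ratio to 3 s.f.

With standard parallel φ₀ = 24.8°, the equirectangular projection gives x = Rλ cos φ₀, y = Rφ, so h = 1 and k = cos 24.8° / cos φ.
Areal scale at 61.3°: h·k = 1.000 × 1.890 = 1.890.
Areal scale at 32.4°: h·k = 1.000 × 1.075 = 1.075.
Ratio = 1.890/1.075 ≈ 1.76.

1.76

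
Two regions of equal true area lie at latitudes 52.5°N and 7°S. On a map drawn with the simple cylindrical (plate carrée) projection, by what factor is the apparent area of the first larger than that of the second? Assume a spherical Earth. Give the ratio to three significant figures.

For the equirectangular projection with φ₀ = 0 (plate carrée), h = 1 along meridians and k = sec φ along parallels.
Areal scale at 52.5°: h·k = 1.000 × 1.643 = 1.643.
Areal scale at 7°: h·k = 1.000 × 1.008 = 1.008.
Ratio = 1.643/1.008 ≈ 1.63.

1.63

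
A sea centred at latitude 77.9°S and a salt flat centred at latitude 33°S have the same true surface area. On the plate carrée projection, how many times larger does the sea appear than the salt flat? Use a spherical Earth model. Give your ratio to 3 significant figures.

4.00

In the plate carrée (x = Rλ, y = Rφ), meridians are true-scale (h = 1) and parallels are stretched by k = sec φ.
Areal scale at 77.9°: h·k = 1.000 × 4.771 = 4.771.
Areal scale at 33°: h·k = 1.000 × 1.192 = 1.192.
Ratio = 4.771/1.192 ≈ 4.00.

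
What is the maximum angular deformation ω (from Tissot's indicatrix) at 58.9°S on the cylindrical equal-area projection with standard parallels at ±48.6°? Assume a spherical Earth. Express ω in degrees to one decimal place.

28.0°

A cylindrical equal-area projection with standard parallel φ₀ has meridian scale h = cos φ / cos φ₀ and parallel scale k = cos φ₀ / cos φ (so areas are preserved, h·k = 1).
At 58.9°: h = 0.7811, k = 1.280; principal scales a = 1.280, b = 0.7811.
sin(ω/2) = (a − b)/(a + b) = 0.4992/2.061 = 0.2422, so ω = 2 arcsin(0.2422) ≈ 28.0°.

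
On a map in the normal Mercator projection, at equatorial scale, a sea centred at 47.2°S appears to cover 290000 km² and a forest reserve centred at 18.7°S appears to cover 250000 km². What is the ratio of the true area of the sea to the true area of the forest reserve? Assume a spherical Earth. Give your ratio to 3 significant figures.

0.597

On Mercator the areal scale is sec²φ, so true area = apparent × cos²φ.
True area of sea: 290000 × cos²(47.2°) = 290000 × 0.4616 = 133900 km².
True area of forest reserve: 250000 × cos²(18.7°) = 250000 × 0.8972 = 224300 km².
Ratio = 133900 / 224300 ≈ 0.597.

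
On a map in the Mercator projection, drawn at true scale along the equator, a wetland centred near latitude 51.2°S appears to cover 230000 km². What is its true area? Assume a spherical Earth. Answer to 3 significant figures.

90300 km²

For Mercator, h = k = sec φ (a conformal cylindrical projection has a single point scale, 1/cos φ).
Areal scale = k² = sec²φ = 1/cos²(51.2°) = 1/0.6266² = 2.547.
True area = apparent / (areal scale) = 230000 / 2.547 ≈ 90300 km².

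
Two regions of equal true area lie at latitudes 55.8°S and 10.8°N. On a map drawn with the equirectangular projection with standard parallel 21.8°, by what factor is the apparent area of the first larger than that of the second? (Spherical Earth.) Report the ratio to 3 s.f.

With standard parallel φ₀ = 21.8°, the equirectangular projection gives x = Rλ cos φ₀, y = Rφ, so h = 1 and k = cos 21.8° / cos φ.
Areal scale at 55.8°: h·k = 1.000 × 1.652 = 1.652.
Areal scale at 10.8°: h·k = 1.000 × 0.9452 = 0.9452.
Ratio = 1.652/0.9452 ≈ 1.75.

1.75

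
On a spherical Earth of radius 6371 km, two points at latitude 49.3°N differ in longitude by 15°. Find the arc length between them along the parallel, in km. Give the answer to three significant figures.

1090 km

Arc length along a parallel = R cos φ · Δλ (with Δλ in radians).
= 6371 × cos 49.3° × (15° × π/180) = 6371 × 0.6521 × 0.2618 ≈ 1090 km.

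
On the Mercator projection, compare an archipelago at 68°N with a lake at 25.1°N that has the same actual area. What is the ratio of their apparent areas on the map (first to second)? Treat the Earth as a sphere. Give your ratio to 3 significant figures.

5.84

Mercator areal scale is sec²φ.
At 68°: sec²(68°) = 1/0.3746² = 7.126.
At 25.1°: sec²(25.1°) = 1/0.9056² = 1.219.
Ratio = 7.126/1.219 = cos²(25.1°)/cos²(68°) ≈ 5.84.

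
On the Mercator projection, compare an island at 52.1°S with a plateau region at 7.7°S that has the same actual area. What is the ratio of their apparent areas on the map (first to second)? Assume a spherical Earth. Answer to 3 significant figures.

2.60

Mercator is conformal with k = sec φ, so areal scale = k² = sec²φ.
At 52.1°: sec²(52.1°) = 1/0.6143² = 2.650.
At 7.7°: sec²(7.7°) = 1/0.9910² = 1.018.
Ratio = 2.650/1.018 = cos²(7.7°)/cos²(52.1°) ≈ 2.60.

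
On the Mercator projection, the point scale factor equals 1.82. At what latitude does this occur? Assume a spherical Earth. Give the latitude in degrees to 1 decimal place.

Mercator scale is k = sec φ = 1/cos φ.
1/cos φ = 1.82  ⇒  cos φ = 0.5495  ⇒  φ = arccos(0.5495) ≈ 56.7°.

56.7°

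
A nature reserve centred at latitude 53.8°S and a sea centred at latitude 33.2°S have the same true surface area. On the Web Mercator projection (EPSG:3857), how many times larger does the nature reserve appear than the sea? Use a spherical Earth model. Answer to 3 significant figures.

2.01

On Mercator, area is exaggerated by sec²φ = 1/cos²φ.
At 53.8°: sec²(53.8°) = 1/0.5906² = 2.867.
At 33.2°: sec²(33.2°) = 1/0.8368² = 1.428.
Ratio = 2.867/1.428 = cos²(33.2°)/cos²(53.8°) ≈ 2.01.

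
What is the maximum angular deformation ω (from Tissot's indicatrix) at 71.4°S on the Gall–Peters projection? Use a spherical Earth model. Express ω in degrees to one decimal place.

82.9°

The Gall–Peters projection is cylindrical equal-area with φ₀ = 45°. Cylindrical equal-area (φ₀ = 45°): h = cos φ / cos 45° along meridians, k = cos 45° / cos φ along parallels; h·k = 1.
At 71.4°: h = 0.4511, k = 2.217; principal scales a = 2.217, b = 0.4511.
sin(ω/2) = (a − b)/(a + b) = 1.766/2.668 = 0.6619, so ω = 2 arcsin(0.6619) ≈ 82.9°.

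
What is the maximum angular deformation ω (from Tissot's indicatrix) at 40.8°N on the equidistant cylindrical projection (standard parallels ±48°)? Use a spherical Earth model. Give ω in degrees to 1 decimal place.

7.1°

In the equirectangular projection with standard parallel φ₀ = 48° (x = Rλ cos φ₀, y = Rφ), meridians are true-scale (h = 1) and the parallel scale is k = cos φ₀ / cos φ.
At 40.8°: h = 1.000, k = 0.8839; principal scales a = 1.000, b = 0.8839.
sin(ω/2) = (a − b)/(a + b) = 0.1161/1.884 = 0.06161, so ω = 2 arcsin(0.06161) ≈ 7.1°.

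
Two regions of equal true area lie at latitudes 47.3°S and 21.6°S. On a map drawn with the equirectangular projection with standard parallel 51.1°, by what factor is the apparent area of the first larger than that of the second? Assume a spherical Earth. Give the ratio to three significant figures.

The equidistant cylindrical projection with φ₀ = 51.1° has h = 1 (meridians true) and k = cos φ₀ / cos φ along parallels.
Areal scale at 47.3°: h·k = 1.000 × 0.9260 = 0.9260.
Areal scale at 21.6°: h·k = 1.000 × 0.6754 = 0.6754.
Ratio = 0.9260/0.6754 ≈ 1.37.

1.37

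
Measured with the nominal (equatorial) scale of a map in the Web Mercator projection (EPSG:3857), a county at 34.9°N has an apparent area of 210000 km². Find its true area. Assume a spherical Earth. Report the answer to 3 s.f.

141000 km²

The Mercator projection is conformal; its linear scale factor is the same in every direction and equals sec φ = 1/cos φ.
Areal scale = k² = sec²φ = 1/cos²(34.9°) = 1/0.8202² = 1.487.
True area = apparent / (areal scale) = 210000 / 1.487 ≈ 141000 km².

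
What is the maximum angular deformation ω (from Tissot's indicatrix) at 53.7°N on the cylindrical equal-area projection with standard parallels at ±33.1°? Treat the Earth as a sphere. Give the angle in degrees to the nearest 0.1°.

A cylindrical equal-area projection with standard parallel φ₀ has meridian scale h = cos φ / cos φ₀ and parallel scale k = cos φ₀ / cos φ (so areas are preserved, h·k = 1).
At 53.7°: h = 0.7067, k = 1.415; principal scales a = 1.415, b = 0.7067.
sin(ω/2) = (a − b)/(a + b) = 0.7083/2.122 = 0.3338, so ω = 2 arcsin(0.3338) ≈ 39.0°.

39.0°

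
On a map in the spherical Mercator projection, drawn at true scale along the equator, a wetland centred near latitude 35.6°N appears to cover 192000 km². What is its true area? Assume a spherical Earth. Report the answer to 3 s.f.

Mercator is conformal, so the point scale is isotropic: h = k = sec φ = 1/cos φ.
Areal scale = k² = sec²φ = 1/cos²(35.6°) = 1/0.8131² = 1.513.
True area = apparent / (areal scale) = 192000 / 1.513 ≈ 127000 km².

127000 km²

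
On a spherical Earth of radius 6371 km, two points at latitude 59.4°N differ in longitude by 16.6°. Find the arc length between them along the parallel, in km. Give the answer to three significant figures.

940 km

Arc length along a parallel = R cos φ · Δλ (with Δλ in radians).
= 6371 × cos 59.4° × (16.6° × π/180) = 6371 × 0.5090 × 0.2897 ≈ 940 km.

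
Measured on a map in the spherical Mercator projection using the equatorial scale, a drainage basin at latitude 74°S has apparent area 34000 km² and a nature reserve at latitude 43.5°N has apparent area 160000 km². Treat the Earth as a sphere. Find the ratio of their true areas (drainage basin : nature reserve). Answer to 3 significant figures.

On Mercator the areal scale is sec²φ, so true area = apparent × cos²φ.
True area of drainage basin: 34000 × cos²(74°) = 34000 × 0.07598 = 2583 km².
True area of nature reserve: 160000 × cos²(43.5°) = 160000 × 0.5262 = 84190 km².
Ratio = 2583 / 84190 ≈ 0.0307.

0.0307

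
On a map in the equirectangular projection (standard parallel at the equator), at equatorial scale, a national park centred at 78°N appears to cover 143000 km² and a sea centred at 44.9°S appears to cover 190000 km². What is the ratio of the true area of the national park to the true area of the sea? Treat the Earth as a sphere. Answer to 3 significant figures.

0.221

On the plate carrée, areal scale = h·k = 1 × sec φ, so true area = apparent × cos φ.
True area of national park: 143000 × cos(78°) = 143000 × 0.2079 = 29730 km².
True area of sea: 190000 × cos(44.9°) = 190000 × 0.7083 = 134600 km².
Ratio = 29730 / 134600 ≈ 0.221.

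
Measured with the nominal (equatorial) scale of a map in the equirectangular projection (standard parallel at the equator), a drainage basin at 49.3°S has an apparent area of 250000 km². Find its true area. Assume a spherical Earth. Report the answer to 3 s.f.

163000 km²

Plate carrée maps x = Rλ, y = Rφ. The meridian scale is h = 1 and the parallel scale is k = 1/cos φ = sec φ.
Areal scale = h·k = 1 × sec φ; at 49.3°, h = 1.000, k = 1.534, so h·k = 1.534.
True area = apparent / (areal scale) = 250000 / 1.534 ≈ 163000 km².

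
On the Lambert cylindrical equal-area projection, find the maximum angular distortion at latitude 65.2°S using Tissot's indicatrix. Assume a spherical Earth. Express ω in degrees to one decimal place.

The Lambert cylindrical equal-area projection is the cylindrical equal-area projection with its standard parallel at the equator (φ₀ = 0). For cylindrical equal-area with standard parallel φ₀, h = cos φ / cos φ₀ and k = cos φ₀ / cos φ, so h·k = 1.
At 65.2°: h = 0.4195, k = 2.384; principal scales a = 2.384, b = 0.4195.
sin(ω/2) = (a − b)/(a + b) = 1.965/2.804 = 0.7008, so ω = 2 arcsin(0.7008) ≈ 89.0°.

89.0°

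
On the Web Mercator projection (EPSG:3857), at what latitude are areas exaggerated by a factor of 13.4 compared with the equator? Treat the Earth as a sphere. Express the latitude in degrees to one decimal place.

74.1°

Mercator areal scale is sec²φ.
sec²φ = 13.4  ⇒  cos²φ = 0.07463  ⇒  cos φ = 0.2732.
φ = arccos(0.2732) ≈ 74.1°.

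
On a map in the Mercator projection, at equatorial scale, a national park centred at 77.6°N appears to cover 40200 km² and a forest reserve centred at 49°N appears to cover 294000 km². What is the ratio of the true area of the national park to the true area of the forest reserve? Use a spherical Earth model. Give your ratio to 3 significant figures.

Mercator's areal exaggeration is sec²φ; hence true area = (apparent area) · cos²φ.
True area of national park: 40200 × cos²(77.6°) = 40200 × 0.04611 = 1854 km².
True area of forest reserve: 294000 × cos²(49°) = 294000 × 0.4304 = 126500 km².
Ratio = 1854 / 126500 ≈ 0.0146.

0.0146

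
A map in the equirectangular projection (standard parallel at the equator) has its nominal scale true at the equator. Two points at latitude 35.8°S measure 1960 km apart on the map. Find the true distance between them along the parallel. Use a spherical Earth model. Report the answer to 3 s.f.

In the plate carrée (x = Rλ, y = Rφ), meridians are true-scale (h = 1) and parallels are stretched by k = sec φ.
Along the parallel at 35.8°, map distances are exaggerated by k = sec 35.8° = 1.233.
True distance = 1960 / 1.233 = 1960 × cos 35.8° ≈ 1590 km.

1590 km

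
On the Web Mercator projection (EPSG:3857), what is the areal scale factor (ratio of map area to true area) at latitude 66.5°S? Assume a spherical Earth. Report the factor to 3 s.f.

6.29

For Mercator, h = k = sec φ (a conformal cylindrical projection has a single point scale, 1/cos φ).
Areal scale = k² = sec²φ = 1/cos²(66.5°) = 1/0.3987² = 6.289.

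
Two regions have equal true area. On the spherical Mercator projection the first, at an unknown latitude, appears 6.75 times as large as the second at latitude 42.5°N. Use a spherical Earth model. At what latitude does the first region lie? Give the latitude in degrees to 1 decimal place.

Mercator areal scale is sec²φ, so apparent-area ratio = sec²φ₁ / sec²φ₂ = cos²φ₂ / cos²φ₁.
cos²φ₂ / cos²φ₁ = 6.75  ⇒  cos φ₁ = cos 42.5° / √6.75 = 0.7373/2.598 = 0.2838.
φ₁ = arccos(0.2838) ≈ 73.5°.

73.5°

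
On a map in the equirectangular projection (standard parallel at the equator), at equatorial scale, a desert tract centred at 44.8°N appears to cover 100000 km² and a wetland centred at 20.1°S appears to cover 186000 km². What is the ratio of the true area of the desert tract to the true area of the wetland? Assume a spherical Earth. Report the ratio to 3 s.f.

0.406

Plate carrée has h = 1 and k = sec φ, giving areal scale sec φ; true area = (apparent area) · cos φ.
True area of desert tract: 100000 × cos(44.8°) = 100000 × 0.7096 = 70960 km².
True area of wetland: 186000 × cos(20.1°) = 186000 × 0.9391 = 174700 km².
Ratio = 70960 / 174700 ≈ 0.406.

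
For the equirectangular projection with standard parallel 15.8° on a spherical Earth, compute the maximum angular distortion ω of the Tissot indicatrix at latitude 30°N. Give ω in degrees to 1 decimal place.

6.0°

In the equirectangular projection with standard parallel φ₀ = 15.8° (x = Rλ cos φ₀, y = Rφ), meridians are true-scale (h = 1) and the parallel scale is k = cos φ₀ / cos φ.
At 30°: h = 1.000, k = 1.111; principal scales a = 1.111, b = 1.000.
sin(ω/2) = (a − b)/(a + b) = 0.1111/2.111 = 0.05261, so ω = 2 arcsin(0.05261) ≈ 6.0°.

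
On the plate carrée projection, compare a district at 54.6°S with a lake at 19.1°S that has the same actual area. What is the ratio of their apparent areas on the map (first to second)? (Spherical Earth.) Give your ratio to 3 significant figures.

For the equirectangular projection with φ₀ = 0 (plate carrée), h = 1 along meridians and k = sec φ along parallels.
Areal scale at 54.6°: h·k = 1.000 × 1.726 = 1.726.
Areal scale at 19.1°: h·k = 1.000 × 1.058 = 1.058.
Ratio = 1.726/1.058 ≈ 1.63.

1.63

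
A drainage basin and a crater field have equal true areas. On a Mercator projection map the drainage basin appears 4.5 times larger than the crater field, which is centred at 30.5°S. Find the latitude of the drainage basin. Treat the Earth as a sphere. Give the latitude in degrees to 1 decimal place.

66.0°

On Mercator, (apparent₁)/(apparent₂) = sec²φ₁ / sec²φ₂ when true areas are equal.
cos²φ₂ / cos²φ₁ = 4.5  ⇒  cos φ₁ = cos 30.5° / √4.5 = 0.8616/2.121 = 0.4062.
φ₁ = arccos(0.4062) ≈ 66.0°.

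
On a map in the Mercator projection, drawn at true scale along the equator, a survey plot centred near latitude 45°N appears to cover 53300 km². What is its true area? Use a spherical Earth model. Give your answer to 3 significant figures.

26700 km²

Mercator is conformal, so the point scale is isotropic: h = k = sec φ = 1/cos φ.
Areal scale = k² = sec²φ = 1/cos²(45°) = 1/0.7071² = 2.000.
True area = apparent / (areal scale) = 53300 / 2.000 ≈ 26700 km².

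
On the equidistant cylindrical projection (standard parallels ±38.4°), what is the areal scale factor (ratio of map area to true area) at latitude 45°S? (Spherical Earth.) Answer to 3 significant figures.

1.11

With standard parallel φ₀ = 38.4°, the equirectangular projection gives x = Rλ cos φ₀, y = Rφ, so h = 1 and k = cos 38.4° / cos φ.
Areal scale = h·k = 1 × cos φ₀ / cos φ; at 45°, h = 1.000, k = 1.108, so h·k = 1.108.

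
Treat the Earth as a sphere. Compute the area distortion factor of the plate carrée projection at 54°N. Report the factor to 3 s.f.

1.70

For the equirectangular projection with φ₀ = 0 (plate carrée), h = 1 along meridians and k = sec φ along parallels.
Areal scale = h·k = 1 × sec φ; at 54°, h = 1.000, k = 1.701, so h·k = 1.701.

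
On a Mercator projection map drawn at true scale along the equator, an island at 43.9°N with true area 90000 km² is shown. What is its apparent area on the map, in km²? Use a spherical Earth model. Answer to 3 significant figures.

173000 km²

For Mercator, h = k = sec φ (a conformal cylindrical projection has a single point scale, 1/cos φ).
Areal scale = k² = sec²φ = 1/cos²(43.9°) = 1/0.7206² = 1.926.
Apparent area = 90000 × 1.926 ≈ 173000 km².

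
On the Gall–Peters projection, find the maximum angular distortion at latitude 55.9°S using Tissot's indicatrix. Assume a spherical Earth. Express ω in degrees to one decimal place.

Gall–Peters is a cylindrical equal-area projection with standard parallels at ±45°. Cylindrical equal-area (φ₀ = 45°): h = cos φ / cos 45° along meridians, k = cos 45° / cos φ along parallels; h·k = 1.
At 55.9°: h = 0.7929, k = 1.261; principal scales a = 1.261, b = 0.7929.
sin(ω/2) = (a − b)/(a + b) = 0.4684/2.054 = 0.2280, so ω = 2 arcsin(0.2280) ≈ 26.4°.

26.4°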